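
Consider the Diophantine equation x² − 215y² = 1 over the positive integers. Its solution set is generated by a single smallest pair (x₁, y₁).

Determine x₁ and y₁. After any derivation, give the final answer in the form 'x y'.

d=215: √d = [14; 1,1,1,28] (ℓ=4, even), read p_3/q_3
step 0: (14, 1)  from 14·(1,0) + (0,1)
…
step 2: (29, 2)  from 1·(15,1) + (14,1)
step 3: (44, 3)  from 1·(29,2) + (15,1)
(x₁, y₁) = (44, 3);  44² − 215·3² = 1 ✓

44 3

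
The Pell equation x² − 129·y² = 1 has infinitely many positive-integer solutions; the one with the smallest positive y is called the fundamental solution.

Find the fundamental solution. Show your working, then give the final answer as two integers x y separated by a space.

16855 1484

[11; 2,1,3,1,6,1,3,1,2,22] for √129; ℓ=10 ⇒ convergent index 9
step 0: (11, 1)  from 11·(1,0) + (0,1)
step 1: (23, 2)  from 2·(11,1) + (1,0)
step 2: (34, 3)  from 1·(23,2) + (11,1)
step 3: (125, 11)  from 3·(34,3) + (23,2)
step 4: (159, 14)  from 1·(125,11) + (34,3)
…
step 6: (1238, 109)  from 1·(1079,95) + (159,14)
step 7: (4793, 422)  from 3·(1238,109) + (1079,95)
step 8: (6031, 531)  from 1·(4793,422) + (1238,109)
step 9: (16855, 1484)  from 2·(6031,531) + (4793,422)
fundamental: x₁=16855, y₁=1484  (since 284091025 − 129·2202256 = 1)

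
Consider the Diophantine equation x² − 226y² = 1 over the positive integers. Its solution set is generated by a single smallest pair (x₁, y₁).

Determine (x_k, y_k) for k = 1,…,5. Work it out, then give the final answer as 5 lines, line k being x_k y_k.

√226 = [15; 30, …], period ℓ=1 (odd) → k=1
step 0: (15, 1)  from 15·(1,0) + (0,1)
step 1: (451, 30)  from 30·(15,1) + (1,0)
fundamental: x₁=451, y₁=30  (since 203401 − 226·900 = 1)
(x_2, y_2) = (451·451 + 226·30·30, 451·30 + 30·451) = (406801, 27060)
(x_3, y_3) = (451·406801 + 226·30·27060, 451·27060 + 30·406801) = (366934051, 24408090)
(x_4, y_4) = (451·366934051 + 226·30·24408090, 451·24408090 + 30·366934051) = (330974107201, 22016070120)
(x_5, y_5) = (451·330974107201 + 226·30·22016070120, 451·22016070120 + 30·330974107201) = (298538277761251, 19858470840150)

451 30
406801 27060
366934051 24408090
330974107201 22016070120
298538277761251 19858470840150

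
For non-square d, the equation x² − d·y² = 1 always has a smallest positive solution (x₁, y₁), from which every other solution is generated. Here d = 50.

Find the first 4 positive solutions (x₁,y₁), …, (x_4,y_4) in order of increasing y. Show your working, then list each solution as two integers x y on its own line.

99 14
19601 2772
3880899 548842
768398401 108667944

[7; 14] for √50; ℓ=1 ⇒ convergent index 1
i=0: a=7 ⇒ p=7, q=1
i=1: a=14 ⇒ p=99, q=14
fundamental: x₁=99, y₁=14  (since 9801 − 50·196 = 1)
n=2: (99,14)∘(99,14) = (99·99+50·14·14, 99·14+14·99) = (19601,2772)
n=3: (19601,2772)∘(99,14) = (99·19601+50·14·2772, 99·2772+14·19601) = (3880899,548842)
n=4: (3880899,548842)∘(99,14) = (99·3880899+50·14·548842, 99·548842+14·3880899) = (768398401,108667944)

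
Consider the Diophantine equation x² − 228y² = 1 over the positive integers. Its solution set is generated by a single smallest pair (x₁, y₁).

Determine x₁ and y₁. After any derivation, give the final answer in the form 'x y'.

151 10

d=228: √d = [15; 10,30] (ℓ=2, even), read p_1/q_1
k=0  a_k=15  p_k/q_k = 15/1
k=1  a_k=10  p_k/q_k = 151/10
→ (151, 10).  Check: 151²=22801, 228·10²=22800, difference 1.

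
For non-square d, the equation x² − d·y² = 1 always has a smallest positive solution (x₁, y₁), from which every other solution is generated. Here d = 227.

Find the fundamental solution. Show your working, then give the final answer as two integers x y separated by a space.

[15; 15,30] for √227; ℓ=2 ⇒ convergent index 1
a_0=15:  p_0=15·1+0=15,  q_0=15·0+1=1
a_1=15:  p_1=15·15+1=226,  q_1=15·1+0=15
→ (226, 15).  Check: 226²=51076, 227·15²=51075, difference 1.

226 15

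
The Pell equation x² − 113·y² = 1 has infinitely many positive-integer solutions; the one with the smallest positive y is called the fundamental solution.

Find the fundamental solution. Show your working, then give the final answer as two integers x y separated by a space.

1204353 113296

√113 → a₀=10, period (1,1,1,2,2,1,1,1,20); ℓ=9 odd so k=17
i=0: a=10 ⇒ p=10, q=1
i=1: a=1 ⇒ p=11, q=1
i=2: a=1 ⇒ p=21, q=2
…
i=4: a=2 ⇒ p=85, q=8
…
i=10: a=1 ⇒ p=16785, q=1579
…
i=16: a=1 ⇒ p=758918, q=71393
i=17: a=1 ⇒ p=1204353, q=113296
(x₁, y₁) = (1204353, 113296);  1204353² − 113·113296² = 1 ✓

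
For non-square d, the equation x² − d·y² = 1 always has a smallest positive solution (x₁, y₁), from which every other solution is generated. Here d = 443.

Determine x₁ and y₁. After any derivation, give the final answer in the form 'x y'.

[21; 21,42] for √443; ℓ=2 ⇒ convergent index 1
k=0  a_k=21  p_k/q_k = 21/1
k=1  a_k=21  p_k/q_k = 442/21
→ (442, 21).  Check: 442²=195364, 443·21²=195363, difference 1.

442 21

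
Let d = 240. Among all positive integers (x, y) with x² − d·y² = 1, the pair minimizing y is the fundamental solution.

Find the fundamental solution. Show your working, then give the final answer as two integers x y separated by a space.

√240 → a₀=15, period (2,30); ℓ=2 even so k=1
a_0=15:  p_0=15·1+0=15,  q_0=15·0+1=1
a_1=2:  p_1=2·15+1=31,  q_1=2·1+0=2
→ (31, 2).  Check: 31²=961, 240·2²=960, difference 1.

31 2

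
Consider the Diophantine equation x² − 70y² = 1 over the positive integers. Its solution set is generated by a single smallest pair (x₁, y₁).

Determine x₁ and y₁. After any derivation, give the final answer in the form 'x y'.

√70 → a₀=8, period (2,1,2,1,2,16); ℓ=6 even so k=5
k=0  a_k=8  p_k/q_k = 8/1
…
k=2  a_k=1  p_k/q_k = 25/3
…
k=4  a_k=1  p_k/q_k = 92/11
k=5  a_k=2  p_k/q_k = 251/30
fundamental: x₁=251, y₁=30  (since 63001 − 70·900 = 1)

251 30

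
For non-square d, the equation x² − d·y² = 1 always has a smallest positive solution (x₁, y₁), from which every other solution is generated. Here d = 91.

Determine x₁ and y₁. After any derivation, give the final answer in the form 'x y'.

[9; 1,1,5,1,5,1,1,18] for √91; ℓ=8 ⇒ convergent index 7
i=0: a=9 ⇒ p=9, q=1
i=1: a=1 ⇒ p=10, q=1
i=2: a=1 ⇒ p=19, q=2
i=3: a=5 ⇒ p=105, q=11
…
i=6: a=1 ⇒ p=849, q=89
i=7: a=1 ⇒ p=1574, q=165
fundamental: x₁=1574, y₁=165  (since 2477476 − 91·27225 = 1)

1574 165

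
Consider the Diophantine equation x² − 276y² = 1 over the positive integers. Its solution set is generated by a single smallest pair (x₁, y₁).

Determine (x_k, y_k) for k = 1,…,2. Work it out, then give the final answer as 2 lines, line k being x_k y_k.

7775 468
120901249 7277400

√276 = [16; 1,1,1,1,2,2,2,1,1,1,1,32, …], period ℓ=12 (even) → k=11
step 0: (16, 1)  from 16·(1,0) + (0,1)
step 1: (17, 1)  from 1·(16,1) + (1,0)
step 2: (33, 2)  from 1·(17,1) + (16,1)
…
step 4: (83, 5)  from 1·(50,3) + (33,2)
step 5: (216, 13)  from 2·(83,5) + (50,3)
step 6: (515, 31)  from 2·(216,13) + (83,5)
step 7: (1246, 75)  from 2·(515,31) + (216,13)
step 8: (1761, 106)  from 1·(1246,75) + (515,31)
…
step 10: (4768, 287)  from 1·(3007,181) + (1761,106)
step 11: (7775, 468)  from 1·(4768,287) + (3007,181)
fundamental: x₁=7775, y₁=468  (since 60450625 − 276·219024 = 1)
(x_2, y_2) = (7775·7775 + 276·468·468, 7775·468 + 468·7775) = (120901249, 7277400)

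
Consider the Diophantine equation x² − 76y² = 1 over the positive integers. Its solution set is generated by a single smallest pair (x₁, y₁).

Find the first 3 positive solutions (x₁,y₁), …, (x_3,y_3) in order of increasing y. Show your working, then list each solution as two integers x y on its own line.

57799 6630
6681448801 766414740
772362118440199 88596011107890

[8; 1,2,1,1,5,4,5,1,1,2,1,16] for √76; ℓ=12 ⇒ convergent index 11
a_0=8:  p_0=8·1+0=8,  q_0=8·0+1=1
…
a_3=1:  p_3=1·26+9=35,  q_3=1·3+1=4
…
a_7=5:  p_7=5·1421+340=7445,  q_7=5·163+39=854
…
a_10=2:  p_10=2·16311+8866=41488,  q_10=2·1871+1017=4759
a_11=1:  p_11=1·41488+16311=57799,  q_11=1·4759+1871=6630
(x₁, y₁) = (57799, 6630);  57799² − 76·6630² = 1 ✓
(57799+6630√76)^2 = 6681448801 + 766414740√76
(57799+6630√76)^3 = 772362118440199 + 88596011107890√76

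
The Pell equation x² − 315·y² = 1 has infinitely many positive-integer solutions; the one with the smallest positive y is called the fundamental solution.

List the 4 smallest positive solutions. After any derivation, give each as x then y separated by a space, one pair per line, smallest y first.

[17; 1,2,1,34] for √315; ℓ=4 ⇒ convergent index 3
k=0  a_k=17  p_k/q_k = 17/1
k=1  a_k=1  p_k/q_k = 18/1
k=2  a_k=2  p_k/q_k = 53/3
k=3  a_k=1  p_k/q_k = 71/4
→ (71, 4).  Check: 71²=5041, 315·4²=5040, difference 1.
n=2: (71,4)∘(71,4) = (71·71+315·4·4, 71·4+4·71) = (10081,568)
n=3: (10081,568)∘(71,4) = (71·10081+315·4·568, 71·568+4·10081) = (1431431,80652)
n=4: (1431431,80652)∘(71,4) = (71·1431431+315·4·80652, 71·80652+4·1431431) = (203253121,11452016)

71 4
10081 568
1431431 80652
203253121 11452016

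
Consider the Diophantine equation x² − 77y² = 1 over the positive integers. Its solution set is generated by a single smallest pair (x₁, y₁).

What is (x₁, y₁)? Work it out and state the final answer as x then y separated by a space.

[8; 1,3,2,3,1,16] for √77; ℓ=6 ⇒ convergent index 5
a_0=8:  p_0=8·1+0=8,  q_0=8·0+1=1
…
a_3=2:  p_3=2·35+9=79,  q_3=2·4+1=9
a_4=3:  p_4=3·79+35=272,  q_4=3·9+4=31
a_5=1:  p_5=1·272+79=351,  q_5=1·31+9=40
fundamental: x₁=351, y₁=40  (since 123201 − 77·1600 = 1)

351 40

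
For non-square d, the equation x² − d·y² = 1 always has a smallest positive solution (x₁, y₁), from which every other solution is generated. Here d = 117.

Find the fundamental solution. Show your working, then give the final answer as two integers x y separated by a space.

649 60

d=117: √d = [10; 1,4,2,4,1,20] (ℓ=6, even), read p_5/q_5
i=0: a=10 ⇒ p=10, q=1
…
i=4: a=4 ⇒ p=530, q=49
i=5: a=1 ⇒ p=649, q=60
→ (649, 60).  Check: 649²=421201, 117·60²=421200, difference 1.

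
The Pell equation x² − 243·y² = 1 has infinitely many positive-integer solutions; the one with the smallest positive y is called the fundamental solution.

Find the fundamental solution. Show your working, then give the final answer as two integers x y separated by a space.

√243 → a₀=15, period (1,1,2,3,15,3,2,1,1,30); ℓ=10 even so k=9
step 0: (15, 1)  from 15·(1,0) + (0,1)
…
step 2: (31, 2)  from 1·(16,1) + (15,1)
…
step 4: (265, 17)  from 3·(78,5) + (31,2)
…
step 6: (12424, 797)  from 3·(4053,260) + (265,17)
…
step 8: (41325, 2651)  from 1·(28901,1854) + (12424,797)
step 9: (70226, 4505)  from 1·(41325,2651) + (28901,1854)
(x₁, y₁) = (70226, 4505);  70226² − 243·4505² = 1 ✓

70226 4505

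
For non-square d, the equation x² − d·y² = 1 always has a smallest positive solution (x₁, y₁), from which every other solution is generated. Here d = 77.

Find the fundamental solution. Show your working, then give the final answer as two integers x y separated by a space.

√77 → a₀=8, period (1,3,2,3,1,16); ℓ=6 even so k=5
a_0=8:  p_0=8·1+0=8,  q_0=8·0+1=1
a_1=1:  p_1=1·8+1=9,  q_1=1·1+0=1
…
a_4=3:  p_4=3·79+35=272,  q_4=3·9+4=31
a_5=1:  p_5=1·272+79=351,  q_5=1·31+9=40
(x₁, y₁) = (351, 40);  351² − 77·40² = 1 ✓

351 40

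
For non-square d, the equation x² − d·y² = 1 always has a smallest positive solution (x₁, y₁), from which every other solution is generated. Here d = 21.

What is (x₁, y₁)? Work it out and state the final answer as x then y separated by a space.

55 12

√21 → a₀=4, period (1,1,2,1,1,8); ℓ=6 even so k=5
k=0  a_k=4  p_k/q_k = 4/1
k=1  a_k=1  p_k/q_k = 5/1
k=2  a_k=1  p_k/q_k = 9/2
…
k=4  a_k=1  p_k/q_k = 32/7
k=5  a_k=1  p_k/q_k = 55/12
fundamental: x₁=55, y₁=12  (since 3025 − 21·144 = 1)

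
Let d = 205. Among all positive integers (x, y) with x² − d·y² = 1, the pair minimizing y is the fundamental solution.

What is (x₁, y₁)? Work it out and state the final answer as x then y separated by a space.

39689 2772

[14; 3,6,1,4,1,6,3,28] for √205; ℓ=8 ⇒ convergent index 7
step 0: (14, 1)  from 14·(1,0) + (0,1)
step 1: (43, 3)  from 3·(14,1) + (1,0)
…
step 4: (1532, 107)  from 4·(315,22) + (272,19)
step 5: (1847, 129)  from 1·(1532,107) + (315,22)
step 6: (12614, 881)  from 6·(1847,129) + (1532,107)
step 7: (39689, 2772)  from 3·(12614,881) + (1847,129)
(x₁, y₁) = (39689, 2772);  39689² − 205·2772² = 1 ✓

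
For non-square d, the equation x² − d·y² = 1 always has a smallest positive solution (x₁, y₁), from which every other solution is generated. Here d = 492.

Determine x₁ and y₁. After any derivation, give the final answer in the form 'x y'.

[22; 5,1,1,10,1,1,5,44] for √492; ℓ=8 ⇒ convergent index 7
a_0=22:  p_0=22·1+0=22,  q_0=22·0+1=1
a_1=5:  p_1=5·22+1=111,  q_1=5·1+0=5
a_2=1:  p_2=1·111+22=133,  q_2=1·5+1=6
…
a_4=10:  p_4=10·244+133=2573,  q_4=10·11+6=116
a_5=1:  p_5=1·2573+244=2817,  q_5=1·116+11=127
a_6=1:  p_6=1·2817+2573=5390,  q_6=1·127+116=243
a_7=5:  p_7=5·5390+2817=29767,  q_7=5·243+127=1342
→ (29767, 1342).  Check: 29767²=886074289, 492·1342²=886074288, difference 1.

29767 1342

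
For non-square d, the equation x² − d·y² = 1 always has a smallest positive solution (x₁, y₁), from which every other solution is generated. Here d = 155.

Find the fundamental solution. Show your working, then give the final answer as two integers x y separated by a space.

[12; 2,4,2,24] for √155; ℓ=4 ⇒ convergent index 3
a_0=12:  p_0=12·1+0=12,  q_0=12·0+1=1
…
a_2=4:  p_2=4·25+12=112,  q_2=4·2+1=9
a_3=2:  p_3=2·112+25=249,  q_3=2·9+2=20
→ (249, 20).  Check: 249²=62001, 155·20²=62000, difference 1.

249 20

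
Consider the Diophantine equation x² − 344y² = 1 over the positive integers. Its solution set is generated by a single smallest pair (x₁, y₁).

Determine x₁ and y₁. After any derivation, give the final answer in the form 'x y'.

√344 = [18; 1,1,4,1,3,1,4,1,1,36, …], period ℓ=10 (even) → k=9
k=0  a_k=18  p_k/q_k = 18/1
k=1  a_k=1  p_k/q_k = 19/1
k=2  a_k=1  p_k/q_k = 37/2
…
k=4  a_k=1  p_k/q_k = 204/11
k=5  a_k=3  p_k/q_k = 779/42
k=6  a_k=1  p_k/q_k = 983/53
k=7  a_k=4  p_k/q_k = 4711/254
k=8  a_k=1  p_k/q_k = 5694/307
k=9  a_k=1  p_k/q_k = 10405/561
fundamental: x₁=10405, y₁=561  (since 108264025 − 344·314721 = 1)

10405 561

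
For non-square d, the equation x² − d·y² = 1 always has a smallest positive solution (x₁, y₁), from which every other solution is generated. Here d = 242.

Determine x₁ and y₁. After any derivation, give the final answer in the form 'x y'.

[15; 1,1,3,1,14,1,3,1,1,30] for √242; ℓ=10 ⇒ convergent index 9
k=0  a_k=15  p_k/q_k = 15/1
k=1  a_k=1  p_k/q_k = 16/1
…
k=3  a_k=3  p_k/q_k = 109/7
…
k=8  a_k=1  p_k/q_k = 10905/701
k=9  a_k=1  p_k/q_k = 19601/1260
→ (19601, 1260).  Check: 19601²=384199201, 242·1260²=384199200, difference 1.

19601 1260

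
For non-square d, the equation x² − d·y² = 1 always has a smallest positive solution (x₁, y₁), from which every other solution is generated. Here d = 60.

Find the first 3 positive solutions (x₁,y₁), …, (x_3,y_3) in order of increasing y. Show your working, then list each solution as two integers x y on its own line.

31 4
1921 248
119071 15372

√60 = [7; 1,2,1,14, …], period ℓ=4 (even) → k=3
a_0=7:  p_0=7·1+0=7,  q_0=7·0+1=1
a_1=1:  p_1=1·7+1=8,  q_1=1·1+0=1
a_2=2:  p_2=2·8+7=23,  q_2=2·1+1=3
a_3=1:  p_3=1·23+8=31,  q_3=1·3+1=4
fundamental: x₁=31, y₁=4  (since 961 − 60·16 = 1)
k=2:  x_2 = 31·31+60·4·4 = 1921,  y_2 = 31·4+4·31 = 248
k=3:  x_3 = 31·1921+60·4·248 = 119071,  y_3 = 31·248+4·1921 = 15372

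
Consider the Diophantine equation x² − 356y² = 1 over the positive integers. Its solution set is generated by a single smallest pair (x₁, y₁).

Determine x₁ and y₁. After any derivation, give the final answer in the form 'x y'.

500001 26500

√356 → a₀=18, period (1,6,1,1,2,…,6,1,36); ℓ=14 even so k=13
step 0: (18, 1)  from 18·(1,0) + (0,1)
…
step 3: (151, 8)  from 1·(132,7) + (19,1)
…
step 6: (1000, 53)  from 1·(717,38) + (283,15)
…
step 9: (28151, 1492)  from 2·(9717,515) + (8717,462)
…
step 12: (433982, 23001)  from 6·(66019,3499) + (37868,2007)
step 13: (500001, 26500)  from 1·(433982,23001) + (66019,3499)
→ (500001, 26500).  Check: 500001²=250001000001, 356·26500²=250001000000, difference 1.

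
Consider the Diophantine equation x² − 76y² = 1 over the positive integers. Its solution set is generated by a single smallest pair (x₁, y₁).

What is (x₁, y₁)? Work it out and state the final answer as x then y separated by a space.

[8; 1,2,1,1,5,4,5,1,1,2,1,16] for √76; ℓ=12 ⇒ convergent index 11
a_0=8:  p_0=8·1+0=8,  q_0=8·0+1=1
…
a_2=2:  p_2=2·9+8=26,  q_2=2·1+1=3
…
a_9=1:  p_9=1·8866+7445=16311,  q_9=1·1017+854=1871
a_10=2:  p_10=2·16311+8866=41488,  q_10=2·1871+1017=4759
a_11=1:  p_11=1·41488+16311=57799,  q_11=1·4759+1871=6630
fundamental: x₁=57799, y₁=6630  (since 3340724401 − 76·43956900 = 1)

57799 6630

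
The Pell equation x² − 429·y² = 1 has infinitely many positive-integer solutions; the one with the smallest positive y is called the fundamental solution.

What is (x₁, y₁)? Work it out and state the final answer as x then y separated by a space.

d=429: √d = [20; 1,2,2,9,1,12,1,9,2,2,1,40] (ℓ=12, even), read p_11/q_11
i=0: a=20 ⇒ p=20, q=1
i=1: a=1 ⇒ p=21, q=1
i=2: a=2 ⇒ p=62, q=3
i=3: a=2 ⇒ p=145, q=7
i=4: a=9 ⇒ p=1367, q=66
i=5: a=1 ⇒ p=1512, q=73
i=6: a=12 ⇒ p=19511, q=942
i=7: a=1 ⇒ p=21023, q=1015
i=8: a=9 ⇒ p=208718, q=10077
i=9: a=2 ⇒ p=438459, q=21169
i=10: a=2 ⇒ p=1085636, q=52415
i=11: a=1 ⇒ p=1524095, q=73584
fundamental: x₁=1524095, y₁=73584  (since 2322865569025 − 429·5414605056 = 1)

1524095 73584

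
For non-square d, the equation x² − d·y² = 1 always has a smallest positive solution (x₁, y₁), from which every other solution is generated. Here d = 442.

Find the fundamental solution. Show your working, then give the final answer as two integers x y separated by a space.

883 42

[21; 42] for √442; ℓ=1 ⇒ convergent index 1
i=0: a=21 ⇒ p=21, q=1
i=1: a=42 ⇒ p=883, q=42
(x₁, y₁) = (883, 42);  883² − 442·42² = 1 ✓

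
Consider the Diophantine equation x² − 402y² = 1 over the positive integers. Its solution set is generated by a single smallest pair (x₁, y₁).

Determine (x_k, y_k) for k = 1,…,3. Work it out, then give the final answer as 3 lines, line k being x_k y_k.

√402 = [20; 20,40, …], period ℓ=2 (even) → k=1
step 0: (20, 1)  from 20·(1,0) + (0,1)
step 1: (401, 20)  from 20·(20,1) + (1,0)
(x₁, y₁) = (401, 20);  401² − 402·20² = 1 ✓
n=2: (401,20)∘(401,20) = (401·401+402·20·20, 401·20+20·401) = (321601,16040)
n=3: (321601,16040)∘(401,20) = (401·321601+402·20·16040, 401·16040+20·321601) = (257923601,12864060)

401 20
321601 16040
257923601 12864060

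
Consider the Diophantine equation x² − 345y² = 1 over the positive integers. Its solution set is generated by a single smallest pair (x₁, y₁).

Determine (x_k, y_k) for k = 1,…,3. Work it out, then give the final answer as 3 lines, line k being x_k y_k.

6761 364
91422241 4922008
1236211536041 66555391812

√345 = [18; 1,1,2,1,6,1,2,1,1,36, …], period ℓ=10 (even) → k=9
step 0: (18, 1)  from 18·(1,0) + (0,1)
step 1: (19, 1)  from 1·(18,1) + (1,0)
step 2: (37, 2)  from 1·(19,1) + (18,1)
…
step 4: (130, 7)  from 1·(93,5) + (37,2)
step 5: (873, 47)  from 6·(130,7) + (93,5)
step 6: (1003, 54)  from 1·(873,47) + (130,7)
step 7: (2879, 155)  from 2·(1003,54) + (873,47)
step 8: (3882, 209)  from 1·(2879,155) + (1003,54)
step 9: (6761, 364)  from 1·(3882,209) + (2879,155)
fundamental: x₁=6761, y₁=364  (since 45711121 − 345·132496 = 1)
(x_2, y_2) = (6761·6761 + 345·364·364, 6761·364 + 364·6761) = (91422241, 4922008)
(x_3, y_3) = (6761·91422241 + 345·364·4922008, 6761·4922008 + 364·91422241) = (1236211536041, 66555391812)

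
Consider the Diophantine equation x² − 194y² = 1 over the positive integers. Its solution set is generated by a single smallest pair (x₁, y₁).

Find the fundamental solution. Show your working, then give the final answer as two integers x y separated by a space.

195 14

[13; 1,12,1,26] for √194; ℓ=4 ⇒ convergent index 3
a_0=13:  p_0=13·1+0=13,  q_0=13·0+1=1
a_1=1:  p_1=1·13+1=14,  q_1=1·1+0=1
a_2=12:  p_2=12·14+13=181,  q_2=12·1+1=13
a_3=1:  p_3=1·181+14=195,  q_3=1·13+1=14
(x₁, y₁) = (195, 14);  195² − 194·14² = 1 ✓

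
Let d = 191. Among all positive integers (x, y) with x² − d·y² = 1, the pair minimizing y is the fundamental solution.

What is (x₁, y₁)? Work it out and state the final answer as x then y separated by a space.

√191 = [13; 1,4,1,1,3,…,4,1,26, …], period ℓ=16 (even) → k=15
i=0: a=13 ⇒ p=13, q=1
i=1: a=1 ⇒ p=14, q=1
…
i=3: a=1 ⇒ p=83, q=6
i=4: a=1 ⇒ p=152, q=11
i=5: a=3 ⇒ p=539, q=39
…
i=9: a=2 ⇒ p=83433, q=6037
…
i=11: a=3 ⇒ p=704682, q=50989
i=12: a=1 ⇒ p=911765, q=65973
i=13: a=1 ⇒ p=1616447, q=116962
i=14: a=4 ⇒ p=7377553, q=533821
i=15: a=1 ⇒ p=8994000, q=650783
(x₁, y₁) = (8994000, 650783);  8994000² − 191·650783² = 1 ✓

8994000 650783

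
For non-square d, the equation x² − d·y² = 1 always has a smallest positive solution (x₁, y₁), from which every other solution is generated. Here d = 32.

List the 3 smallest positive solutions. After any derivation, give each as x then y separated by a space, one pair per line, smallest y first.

√32 = [5; 1,1,1,10, …], period ℓ=4 (even) → k=3
step 0: (5, 1)  from 5·(1,0) + (0,1)
…
step 2: (11, 2)  from 1·(6,1) + (5,1)
step 3: (17, 3)  from 1·(11,2) + (6,1)
(x₁, y₁) = (17, 3);  17² − 32·3² = 1 ✓
n=2: (17,3)∘(17,3) = (17·17+32·3·3, 17·3+3·17) = (577,102)
n=3: (577,102)∘(17,3) = (17·577+32·3·102, 17·102+3·577) = (19601,3465)

17 3
577 102
19601 3465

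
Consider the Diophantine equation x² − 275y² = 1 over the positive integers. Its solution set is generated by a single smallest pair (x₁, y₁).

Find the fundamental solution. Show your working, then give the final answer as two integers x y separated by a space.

[16; 1,1,2,1,1,32] for √275; ℓ=6 ⇒ convergent index 5
a_0=16:  p_0=16·1+0=16,  q_0=16·0+1=1
…
a_4=1:  p_4=1·83+33=116,  q_4=1·5+2=7
a_5=1:  p_5=1·116+83=199,  q_5=1·7+5=12
fundamental: x₁=199, y₁=12  (since 39601 − 275·144 = 1)

199 12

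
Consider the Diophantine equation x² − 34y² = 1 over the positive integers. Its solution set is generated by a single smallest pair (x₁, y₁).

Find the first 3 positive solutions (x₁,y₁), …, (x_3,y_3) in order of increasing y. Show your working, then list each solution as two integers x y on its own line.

35 6
2449 420
171395 29394

[5; 1,4,1,10] for √34; ℓ=4 ⇒ convergent index 3
step 0: (5, 1)  from 5·(1,0) + (0,1)
…
step 2: (29, 5)  from 4·(6,1) + (5,1)
step 3: (35, 6)  from 1·(29,5) + (6,1)
→ (35, 6).  Check: 35²=1225, 34·6²=1224, difference 1.
(x_2, y_2) = (35·35 + 34·6·6, 35·6 + 6·35) = (2449, 420)
(x_3, y_3) = (35·2449 + 34·6·420, 35·420 + 6·2449) = (171395, 29394)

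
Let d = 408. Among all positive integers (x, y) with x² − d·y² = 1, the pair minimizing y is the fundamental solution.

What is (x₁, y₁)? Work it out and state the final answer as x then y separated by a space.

101 5

√408 → a₀=20, period (5,40); ℓ=2 even so k=1
i=0: a=20 ⇒ p=20, q=1
i=1: a=5 ⇒ p=101, q=5
→ (101, 5).  Check: 101²=10201, 408·5²=10200, difference 1.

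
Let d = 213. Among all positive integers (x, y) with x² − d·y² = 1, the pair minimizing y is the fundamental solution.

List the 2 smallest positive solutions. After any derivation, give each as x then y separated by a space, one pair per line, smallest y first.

194399 13320
75581942401 5178789360

√213 = [14; 1,1,2,6,1,8,1,6,2,1,1,28, …], period ℓ=12 (even) → k=11
step 0: (14, 1)  from 14·(1,0) + (0,1)
step 1: (15, 1)  from 1·(14,1) + (1,0)
step 2: (29, 2)  from 1·(15,1) + (14,1)
…
step 5: (540, 37)  from 1·(467,32) + (73,5)
step 6: (4787, 328)  from 8·(540,37) + (467,32)
step 7: (5327, 365)  from 1·(4787,328) + (540,37)
step 8: (36749, 2518)  from 6·(5327,365) + (4787,328)
step 9: (78825, 5401)  from 2·(36749,2518) + (5327,365)
step 10: (115574, 7919)  from 1·(78825,5401) + (36749,2518)
step 11: (194399, 13320)  from 1·(115574,7919) + (78825,5401)
→ (194399, 13320).  Check: 194399²=37790971201, 213·13320²=37790971200, difference 1.
(x_2, y_2) = (194399·194399 + 213·13320·13320, 194399·13320 + 13320·194399) = (75581942401, 5178789360)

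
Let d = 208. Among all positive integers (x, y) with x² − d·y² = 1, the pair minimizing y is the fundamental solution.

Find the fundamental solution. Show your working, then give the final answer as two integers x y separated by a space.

649 45

√208 = [14; 2,2,1,2,2,28, …], period ℓ=6 (even) → k=5
i=0: a=14 ⇒ p=14, q=1
…
i=2: a=2 ⇒ p=72, q=5
…
i=4: a=2 ⇒ p=274, q=19
i=5: a=2 ⇒ p=649, q=45
fundamental: x₁=649, y₁=45  (since 421201 − 208·2025 = 1)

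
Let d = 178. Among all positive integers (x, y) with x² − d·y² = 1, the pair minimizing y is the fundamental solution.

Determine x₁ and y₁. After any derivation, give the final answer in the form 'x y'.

√178 = [13; 2,1,12,1,2,26, …], period ℓ=6 (even) → k=5
step 0: (13, 1)  from 13·(1,0) + (0,1)
step 1: (27, 2)  from 2·(13,1) + (1,0)
step 2: (40, 3)  from 1·(27,2) + (13,1)
step 3: (507, 38)  from 12·(40,3) + (27,2)
step 4: (547, 41)  from 1·(507,38) + (40,3)
step 5: (1601, 120)  from 2·(547,41) + (507,38)
→ (1601, 120).  Check: 1601²=2563201, 178·120²=2563200, difference 1.

1601 120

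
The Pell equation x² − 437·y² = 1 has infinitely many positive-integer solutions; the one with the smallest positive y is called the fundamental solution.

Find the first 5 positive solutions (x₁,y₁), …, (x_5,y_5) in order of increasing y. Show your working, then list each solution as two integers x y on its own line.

4599 220
42301601 2023560
389090121399 18612704660
3578850894326401 171199655439120
32918270136924114999 1574694412116321100

√437 → a₀=20, period (1,9,2,9,1,40); ℓ=6 even so k=5
i=0: a=20 ⇒ p=20, q=1
i=1: a=1 ⇒ p=21, q=1
…
i=3: a=2 ⇒ p=439, q=21
i=4: a=9 ⇒ p=4160, q=199
i=5: a=1 ⇒ p=4599, q=220
(x₁, y₁) = (4599, 220);  4599² − 437·220² = 1 ✓
n=2: (4599,220)∘(4599,220) = (4599·4599+437·220·220, 4599·220+220·4599) = (42301601,2023560)
n=3: (42301601,2023560)∘(4599,220) = (4599·42301601+437·220·2023560, 4599·2023560+220·42301601) = (389090121399,18612704660)
n=4: (389090121399,18612704660)∘(4599,220) = (4599·389090121399+437·220·18612704660, 4599·18612704660+220·389090121399) = (3578850894326401,171199655439120)
n=5: (3578850894326401,171199655439120)∘(4599,220) = (4599·3578850894326401+437·220·171199655439120, 4599·171199655439120+220·3578850894326401) = (32918270136924114999,1574694412116321100)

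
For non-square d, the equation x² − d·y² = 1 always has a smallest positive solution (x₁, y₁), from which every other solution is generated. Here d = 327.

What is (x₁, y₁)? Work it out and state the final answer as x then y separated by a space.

d=327: √d = [18; 12,36] (ℓ=2, even), read p_1/q_1
k=0  a_k=18  p_k/q_k = 18/1
k=1  a_k=12  p_k/q_k = 217/12
→ (217, 12).  Check: 217²=47089, 327·12²=47088, difference 1.

217 12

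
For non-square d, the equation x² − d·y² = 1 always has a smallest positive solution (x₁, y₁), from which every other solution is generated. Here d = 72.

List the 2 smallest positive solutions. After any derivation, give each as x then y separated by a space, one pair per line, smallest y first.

17 2
577 68

√72 → a₀=8, period (2,16); ℓ=2 even so k=1
a_0=8:  p_0=8·1+0=8,  q_0=8·0+1=1
a_1=2:  p_1=2·8+1=17,  q_1=2·1+0=2
fundamental: x₁=17, y₁=2  (since 289 − 72·4 = 1)
(x_2, y_2) = (17·17 + 72·2·2, 17·2 + 2·17) = (577, 68)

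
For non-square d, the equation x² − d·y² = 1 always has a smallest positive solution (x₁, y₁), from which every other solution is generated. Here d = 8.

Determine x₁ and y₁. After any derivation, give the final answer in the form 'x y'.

3 1

[2; 1,4] for √8; ℓ=2 ⇒ convergent index 1
i=0: a=2 ⇒ p=2, q=1
i=1: a=1 ⇒ p=3, q=1
→ (3, 1).  Check: 3²=9, 8·1²=8, difference 1.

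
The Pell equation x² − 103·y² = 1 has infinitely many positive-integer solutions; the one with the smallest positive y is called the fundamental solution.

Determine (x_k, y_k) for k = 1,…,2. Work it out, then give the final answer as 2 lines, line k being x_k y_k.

d=103: √d = [10; 6,1,2,1,1,9,1,1,2,1,6,20] (ℓ=12, even), read p_11/q_11
i=0: a=10 ⇒ p=10, q=1
i=1: a=6 ⇒ p=61, q=6
i=2: a=1 ⇒ p=71, q=7
i=3: a=2 ⇒ p=203, q=20
…
i=8: a=1 ⇒ p=9611, q=947
i=9: a=2 ⇒ p=24266, q=2391
i=10: a=1 ⇒ p=33877, q=3338
i=11: a=6 ⇒ p=227528, q=22419
(x₁, y₁) = (227528, 22419);  227528² − 103·22419² = 1 ✓
(x_2, y_2) = (227528·227528 + 103·22419·22419, 227528·22419 + 22419·227528) = (103537981567, 10201900464)

227528 22419
103537981567 10201900464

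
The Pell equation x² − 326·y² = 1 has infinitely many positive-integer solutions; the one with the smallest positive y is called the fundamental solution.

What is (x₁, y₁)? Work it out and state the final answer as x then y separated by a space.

[18; 18,36] for √326; ℓ=2 ⇒ convergent index 1
k=0  a_k=18  p_k/q_k = 18/1
k=1  a_k=18  p_k/q_k = 325/18
fundamental: x₁=325, y₁=18  (since 105625 − 326·324 = 1)

325 18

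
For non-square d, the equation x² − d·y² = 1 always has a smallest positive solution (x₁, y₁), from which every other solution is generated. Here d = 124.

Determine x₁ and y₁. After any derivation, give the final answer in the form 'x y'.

4620799 414960

d=124: √d = [11; 7,2,1,1,1,…,2,7,22] (ℓ=16, even), read p_15/q_15
i=0: a=11 ⇒ p=11, q=1
i=1: a=7 ⇒ p=78, q=7
…
i=3: a=1 ⇒ p=245, q=22
i=4: a=1 ⇒ p=412, q=37
…
i=7: a=1 ⇒ p=3040, q=273
…
i=9: a=1 ⇒ p=17583, q=1579
…
i=12: a=1 ⇒ p=152167, q=13665
i=13: a=1 ⇒ p=237042, q=21287
i=14: a=2 ⇒ p=626251, q=56239
i=15: a=7 ⇒ p=4620799, q=414960
fundamental: x₁=4620799, y₁=414960  (since 21351783398401 − 124·172191801600 = 1)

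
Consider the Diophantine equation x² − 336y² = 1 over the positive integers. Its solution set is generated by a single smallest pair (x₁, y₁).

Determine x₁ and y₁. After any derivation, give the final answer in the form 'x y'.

√336 = [18; 3,36, …], period ℓ=2 (even) → k=1
step 0: (18, 1)  from 18·(1,0) + (0,1)
step 1: (55, 3)  from 3·(18,1) + (1,0)
→ (55, 3).  Check: 55²=3025, 336·3²=3024, difference 1.

55 3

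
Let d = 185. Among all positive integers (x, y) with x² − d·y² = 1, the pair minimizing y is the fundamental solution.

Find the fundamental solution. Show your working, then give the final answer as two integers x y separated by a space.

d=185: √d = [13; 1,1,1,1,26] (ℓ=5, odd), read p_9/q_9
step 0: (13, 1)  from 13·(1,0) + (0,1)
…
step 2: (27, 2)  from 1·(14,1) + (13,1)
step 3: (41, 3)  from 1·(27,2) + (14,1)
step 4: (68, 5)  from 1·(41,3) + (27,2)
step 5: (1809, 133)  from 26·(68,5) + (41,3)
step 6: (1877, 138)  from 1·(1809,133) + (68,5)
step 7: (3686, 271)  from 1·(1877,138) + (1809,133)
step 8: (5563, 409)  from 1·(3686,271) + (1877,138)
step 9: (9249, 680)  from 1·(5563,409) + (3686,271)
(x₁, y₁) = (9249, 680);  9249² − 185·680² = 1 ✓

9249 680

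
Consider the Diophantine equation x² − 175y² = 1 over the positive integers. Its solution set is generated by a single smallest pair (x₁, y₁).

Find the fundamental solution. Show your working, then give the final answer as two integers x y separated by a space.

2024 153

d=175: √d = [13; 4,2,1,2,4,26] (ℓ=6, even), read p_5/q_5
i=0: a=13 ⇒ p=13, q=1
i=1: a=4 ⇒ p=53, q=4
i=2: a=2 ⇒ p=119, q=9
i=3: a=1 ⇒ p=172, q=13
i=4: a=2 ⇒ p=463, q=35
i=5: a=4 ⇒ p=2024, q=153
(x₁, y₁) = (2024, 153);  2024² − 175·153² = 1 ✓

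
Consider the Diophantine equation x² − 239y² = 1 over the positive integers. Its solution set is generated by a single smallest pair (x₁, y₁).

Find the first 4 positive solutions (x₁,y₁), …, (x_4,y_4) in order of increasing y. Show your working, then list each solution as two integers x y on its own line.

6195120 400729
76759023628799 4965128484960
951062724926484326640 61519133559490389671
11783895416893046404284364801 762236829394135240588726080

√239 = [15; 2,5,1,2,4,15,4,2,1,5,2,30, …], period ℓ=12 (even) → k=11
i=0: a=15 ⇒ p=15, q=1
…
i=3: a=1 ⇒ p=201, q=13
i=4: a=2 ⇒ p=572, q=37
…
i=6: a=15 ⇒ p=37907, q=2452
i=7: a=4 ⇒ p=154117, q=9969
i=8: a=2 ⇒ p=346141, q=22390
i=9: a=1 ⇒ p=500258, q=32359
i=10: a=5 ⇒ p=2847431, q=184185
i=11: a=2 ⇒ p=6195120, q=400729
fundamental: x₁=6195120, y₁=400729  (since 38379511814400 − 239·160583731441 = 1)
(x_2, y_2) = (6195120·6195120 + 239·400729·400729, 6195120·400729 + 400729·6195120) = (76759023628799, 4965128484960)
(x_3, y_3) = (6195120·76759023628799 + 239·400729·4965128484960, 6195120·4965128484960 + 400729·76759023628799) = (951062724926484326640, 61519133559490389671)
(x_4, y_4) = (6195120·951062724926484326640 + 239·400729·61519133559490389671, 6195120·61519133559490389671 + 400729·951062724926484326640) = (11783895416893046404284364801, 762236829394135240588726080)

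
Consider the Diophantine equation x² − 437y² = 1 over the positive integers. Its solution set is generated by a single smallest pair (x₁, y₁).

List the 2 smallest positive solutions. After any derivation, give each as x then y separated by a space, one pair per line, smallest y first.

d=437: √d = [20; 1,9,2,9,1,40] (ℓ=6, even), read p_5/q_5
k=0  a_k=20  p_k/q_k = 20/1
…
k=2  a_k=9  p_k/q_k = 209/10
…
k=4  a_k=9  p_k/q_k = 4160/199
k=5  a_k=1  p_k/q_k = 4599/220
(x₁, y₁) = (4599, 220);  4599² − 437·220² = 1 ✓
(x_2, y_2) = (4599·4599 + 437·220·220, 4599·220 + 220·4599) = (42301601, 2023560)

4599 220
42301601 2023560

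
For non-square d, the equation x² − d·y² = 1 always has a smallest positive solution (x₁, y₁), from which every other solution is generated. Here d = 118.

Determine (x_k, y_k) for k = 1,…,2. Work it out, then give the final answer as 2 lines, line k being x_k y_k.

306917 28254
188396089777 17343265836

[10; 1,6,3,2,10,2,3,6,1,20] for √118; ℓ=10 ⇒ convergent index 9
a_0=10:  p_0=10·1+0=10,  q_0=10·0+1=1
a_1=1:  p_1=1·10+1=11,  q_1=1·1+0=1
a_2=6:  p_2=6·11+10=76,  q_2=6·1+1=7
a_3=3:  p_3=3·76+11=239,  q_3=3·7+1=22
…
a_6=2:  p_6=2·5779+554=12112,  q_6=2·532+51=1115
a_7=3:  p_7=3·12112+5779=42115,  q_7=3·1115+532=3877
a_8=6:  p_8=6·42115+12112=264802,  q_8=6·3877+1115=24377
a_9=1:  p_9=1·264802+42115=306917,  q_9=1·24377+3877=28254
(x₁, y₁) = (306917, 28254);  306917² − 118·28254² = 1 ✓
n=2: (306917,28254)∘(306917,28254) = (306917·306917+118·28254·28254, 306917·28254+28254·306917) = (188396089777,17343265836)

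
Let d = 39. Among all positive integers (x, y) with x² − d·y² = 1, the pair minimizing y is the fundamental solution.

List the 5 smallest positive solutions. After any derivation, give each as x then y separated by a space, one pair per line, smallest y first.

25 4
1249 200
62425 9996
3120001 499600
155937625 24970004

[6; 4,12] for √39; ℓ=2 ⇒ convergent index 1
step 0: (6, 1)  from 6·(1,0) + (0,1)
step 1: (25, 4)  from 4·(6,1) + (1,0)
(x₁, y₁) = (25, 4);  25² − 39·4² = 1 ✓
n=2: (25,4)∘(25,4) = (25·25+39·4·4, 25·4+4·25) = (1249,200)
n=3: (1249,200)∘(25,4) = (25·1249+39·4·200, 25·200+4·1249) = (62425,9996)
n=4: (62425,9996)∘(25,4) = (25·62425+39·4·9996, 25·9996+4·62425) = (3120001,499600)
n=5: (3120001,499600)∘(25,4) = (25·3120001+39·4·499600, 25·499600+4·3120001) = (155937625,24970004)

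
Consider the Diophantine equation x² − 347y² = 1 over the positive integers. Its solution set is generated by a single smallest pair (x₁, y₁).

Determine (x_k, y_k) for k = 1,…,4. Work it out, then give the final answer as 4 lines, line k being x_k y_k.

641602 34443
823306252807 44197395372
1056469876826312026 56714274530897445
1355666371822207590758497 72775983935101527618408

√347 = [18; 1,1,1,2,4,…,1,1,36, …], period ℓ=14 (even) → k=13
i=0: a=18 ⇒ p=18, q=1
i=1: a=1 ⇒ p=19, q=1
…
i=3: a=1 ⇒ p=56, q=3
i=4: a=2 ⇒ p=149, q=8
i=5: a=4 ⇒ p=652, q=35
i=6: a=1 ⇒ p=801, q=43
i=7: a=17 ⇒ p=14269, q=766
i=8: a=1 ⇒ p=15070, q=809
…
i=10: a=2 ⇒ p=164168, q=8813
…
i=12: a=1 ⇒ p=402885, q=21628
i=13: a=1 ⇒ p=641602, q=34443
→ (641602, 34443).  Check: 641602²=411653126404, 347·34443²=411653126403, difference 1.
(641602+34443√347)^2 = 823306252807 + 44197395372√347
(641602+34443√347)^3 = 1056469876826312026 + 56714274530897445√347
(641602+34443√347)^4 = 1355666371822207590758497 + 72775983935101527618408√347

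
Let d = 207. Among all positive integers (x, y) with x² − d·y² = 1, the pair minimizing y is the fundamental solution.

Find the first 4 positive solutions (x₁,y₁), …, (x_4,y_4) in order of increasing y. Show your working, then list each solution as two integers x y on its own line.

1151 80
2649601 184160
6099380351 423936240
14040770918401 975901040320

√207 → a₀=14, period (2,1,1,2,1,1,2,28); ℓ=8 even so k=7
a_0=14:  p_0=14·1+0=14,  q_0=14·0+1=1
a_1=2:  p_1=2·14+1=29,  q_1=2·1+0=2
…
a_3=1:  p_3=1·43+29=72,  q_3=1·3+2=5
a_4=2:  p_4=2·72+43=187,  q_4=2·5+3=13
…
a_6=1:  p_6=1·259+187=446,  q_6=1·18+13=31
a_7=2:  p_7=2·446+259=1151,  q_7=2·31+18=80
fundamental: x₁=1151, y₁=80  (since 1324801 − 207·6400 = 1)
k=2:  x_2 = 1151·1151+207·80·80 = 2649601,  y_2 = 1151·80+80·1151 = 184160
k=3:  x_3 = 1151·2649601+207·80·184160 = 6099380351,  y_3 = 1151·184160+80·2649601 = 423936240
k=4:  x_4 = 1151·6099380351+207·80·423936240 = 14040770918401,  y_4 = 1151·423936240+80·6099380351 = 975901040320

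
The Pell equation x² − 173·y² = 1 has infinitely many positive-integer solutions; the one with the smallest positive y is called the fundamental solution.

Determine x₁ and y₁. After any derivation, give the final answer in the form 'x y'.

2499849 190060

d=173: √d = [13; 6,1,1,6,26] (ℓ=5, odd), read p_9/q_9
i=0: a=13 ⇒ p=13, q=1
i=1: a=6 ⇒ p=79, q=6
i=2: a=1 ⇒ p=92, q=7
i=3: a=1 ⇒ p=171, q=13
i=4: a=6 ⇒ p=1118, q=85
…
i=7: a=1 ⇒ p=205791, q=15646
i=8: a=1 ⇒ p=382343, q=29069
i=9: a=6 ⇒ p=2499849, q=190060
(x₁, y₁) = (2499849, 190060);  2499849² − 173·190060² = 1 ✓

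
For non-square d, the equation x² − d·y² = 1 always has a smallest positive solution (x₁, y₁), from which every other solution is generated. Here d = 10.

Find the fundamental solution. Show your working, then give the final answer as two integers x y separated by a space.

√10 → a₀=3, period (6); ℓ=1 odd so k=1
step 0: (3, 1)  from 3·(1,0) + (0,1)
step 1: (19, 6)  from 6·(3,1) + (1,0)
(x₁, y₁) = (19, 6);  19² − 10·6² = 1 ✓

19 6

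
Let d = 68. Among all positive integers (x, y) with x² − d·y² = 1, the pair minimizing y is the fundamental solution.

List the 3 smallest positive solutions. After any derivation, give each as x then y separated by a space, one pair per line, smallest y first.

33 4
2177 264
143649 17420

√68 = [8; 4,16, …], period ℓ=2 (even) → k=1
i=0: a=8 ⇒ p=8, q=1
i=1: a=4 ⇒ p=33, q=4
fundamental: x₁=33, y₁=4  (since 1089 − 68·16 = 1)
n=2: (33,4)∘(33,4) = (33·33+68·4·4, 33·4+4·33) = (2177,264)
n=3: (2177,264)∘(33,4) = (33·2177+68·4·264, 33·264+4·2177) = (143649,17420)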